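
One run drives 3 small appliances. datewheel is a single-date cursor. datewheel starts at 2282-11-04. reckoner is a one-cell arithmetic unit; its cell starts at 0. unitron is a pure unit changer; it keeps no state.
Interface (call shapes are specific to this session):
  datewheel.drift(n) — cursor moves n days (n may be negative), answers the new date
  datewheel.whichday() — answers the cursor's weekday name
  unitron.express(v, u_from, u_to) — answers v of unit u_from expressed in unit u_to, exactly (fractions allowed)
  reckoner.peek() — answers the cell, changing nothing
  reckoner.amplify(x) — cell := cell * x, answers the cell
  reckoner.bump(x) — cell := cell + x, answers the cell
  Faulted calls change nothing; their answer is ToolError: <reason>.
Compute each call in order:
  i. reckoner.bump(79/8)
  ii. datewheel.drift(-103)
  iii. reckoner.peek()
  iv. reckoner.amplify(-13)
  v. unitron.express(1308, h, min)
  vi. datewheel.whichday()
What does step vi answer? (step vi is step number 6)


Answer: Monday

Derivation:
Calling reckoner.bump with x='79/8', which returns 79/8.
Invoking datewheel.drift with n='-103', and see 2282-07-24.
I run reckoner.peek(), giving 79/8.
I try reckoner.amplify with x='-13', which returns -1027/8.
Then unitron.express with v='1308', u_from='h', u_to='min', and observe 78480.
Then datewheel.whichday, — result: Monday.


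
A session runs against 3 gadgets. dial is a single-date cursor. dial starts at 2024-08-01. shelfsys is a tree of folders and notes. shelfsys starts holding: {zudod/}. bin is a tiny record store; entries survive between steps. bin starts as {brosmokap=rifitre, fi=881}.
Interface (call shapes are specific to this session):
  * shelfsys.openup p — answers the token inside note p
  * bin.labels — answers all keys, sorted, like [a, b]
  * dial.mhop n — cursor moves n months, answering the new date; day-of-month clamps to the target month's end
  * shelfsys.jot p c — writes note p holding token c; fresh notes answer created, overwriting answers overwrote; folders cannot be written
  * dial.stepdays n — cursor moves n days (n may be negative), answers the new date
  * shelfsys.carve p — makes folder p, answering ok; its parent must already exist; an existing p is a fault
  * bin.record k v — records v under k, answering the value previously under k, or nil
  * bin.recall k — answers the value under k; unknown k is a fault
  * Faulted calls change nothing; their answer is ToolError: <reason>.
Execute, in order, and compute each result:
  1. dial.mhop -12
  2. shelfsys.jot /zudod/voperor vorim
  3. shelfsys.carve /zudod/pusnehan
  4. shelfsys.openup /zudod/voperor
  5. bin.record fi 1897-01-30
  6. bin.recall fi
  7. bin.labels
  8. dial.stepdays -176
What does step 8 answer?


Answer: 2023-02-06

Derivation:
-> dial.mhop(-12)
<- 2023-08-01
-> shelfsys.jot(/zudod/voperor, vorim)
<- created
-> shelfsys.carve(/zudod/pusnehan)
<- ok
-> shelfsys.openup(/zudod/voperor)
<- vorim
-> bin.record(fi, 1897-01-30)
<- 881
-> bin.recall(fi)
<- 1897-01-30
-> bin.labels()
<- [brosmokap, fi]
-> dial.stepdays(-176)
<- 2023-02-06


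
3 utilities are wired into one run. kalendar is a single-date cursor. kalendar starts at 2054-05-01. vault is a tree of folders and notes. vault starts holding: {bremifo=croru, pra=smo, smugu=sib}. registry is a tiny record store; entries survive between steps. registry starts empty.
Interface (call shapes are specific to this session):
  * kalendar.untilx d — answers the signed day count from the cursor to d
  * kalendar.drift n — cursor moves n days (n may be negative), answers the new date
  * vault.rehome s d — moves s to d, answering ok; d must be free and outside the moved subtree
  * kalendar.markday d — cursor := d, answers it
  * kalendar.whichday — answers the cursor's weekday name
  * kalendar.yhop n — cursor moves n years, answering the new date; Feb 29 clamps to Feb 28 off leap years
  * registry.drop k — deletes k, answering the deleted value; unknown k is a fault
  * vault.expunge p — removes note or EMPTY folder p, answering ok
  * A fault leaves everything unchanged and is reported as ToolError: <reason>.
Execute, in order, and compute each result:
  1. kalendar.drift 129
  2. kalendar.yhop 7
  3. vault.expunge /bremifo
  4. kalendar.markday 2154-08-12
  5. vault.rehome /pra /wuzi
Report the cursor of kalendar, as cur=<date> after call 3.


Now I run drift passing n: 129, and get 2054-09-07.
Calling yhop passing n: 7, which returns 2061-09-07.
I try expunge passing p: /bremifo, → ok.
Next I call markday passing d: 2154-08-12: 2154-08-12.
I run rehome passing s: /pra, d: /wuzi, → ok.

Answer: cur=2061-09-07


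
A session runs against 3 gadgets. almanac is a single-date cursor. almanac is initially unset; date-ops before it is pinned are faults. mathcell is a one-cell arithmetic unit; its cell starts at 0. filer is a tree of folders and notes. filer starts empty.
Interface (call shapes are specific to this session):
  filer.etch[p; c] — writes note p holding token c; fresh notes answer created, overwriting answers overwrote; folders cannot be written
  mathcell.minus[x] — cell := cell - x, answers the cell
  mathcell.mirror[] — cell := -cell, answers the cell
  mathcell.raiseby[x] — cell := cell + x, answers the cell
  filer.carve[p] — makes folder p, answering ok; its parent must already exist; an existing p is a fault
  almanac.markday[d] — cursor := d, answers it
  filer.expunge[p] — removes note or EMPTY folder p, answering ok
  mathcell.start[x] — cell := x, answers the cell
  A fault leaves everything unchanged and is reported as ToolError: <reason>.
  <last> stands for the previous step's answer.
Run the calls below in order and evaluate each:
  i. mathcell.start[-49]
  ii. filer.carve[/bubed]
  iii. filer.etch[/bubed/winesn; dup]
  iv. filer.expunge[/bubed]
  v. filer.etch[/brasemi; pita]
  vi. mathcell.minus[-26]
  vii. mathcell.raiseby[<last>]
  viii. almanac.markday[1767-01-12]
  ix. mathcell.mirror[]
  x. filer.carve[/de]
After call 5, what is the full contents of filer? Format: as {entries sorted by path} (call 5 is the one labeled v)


I call start(-49), — result: -49.
I run carve(/bubed), and observe ok.
I call etch(/bubed/winesn, dup), → created.
I invoke expunge(/bubed), giving ToolError: not empty.
Now I run etch(/brasemi, pita), giving created.
Invoking minus(-26), — result: -23.
Calling raiseby(<last>), and get -46.
Next I call markday(1767-01-12), and see 1767-01-12.
I use mirror, and get 46.
I run carve(/de): ok.

Answer: {brasemi=pita, bubed/, bubed/winesn=dup}


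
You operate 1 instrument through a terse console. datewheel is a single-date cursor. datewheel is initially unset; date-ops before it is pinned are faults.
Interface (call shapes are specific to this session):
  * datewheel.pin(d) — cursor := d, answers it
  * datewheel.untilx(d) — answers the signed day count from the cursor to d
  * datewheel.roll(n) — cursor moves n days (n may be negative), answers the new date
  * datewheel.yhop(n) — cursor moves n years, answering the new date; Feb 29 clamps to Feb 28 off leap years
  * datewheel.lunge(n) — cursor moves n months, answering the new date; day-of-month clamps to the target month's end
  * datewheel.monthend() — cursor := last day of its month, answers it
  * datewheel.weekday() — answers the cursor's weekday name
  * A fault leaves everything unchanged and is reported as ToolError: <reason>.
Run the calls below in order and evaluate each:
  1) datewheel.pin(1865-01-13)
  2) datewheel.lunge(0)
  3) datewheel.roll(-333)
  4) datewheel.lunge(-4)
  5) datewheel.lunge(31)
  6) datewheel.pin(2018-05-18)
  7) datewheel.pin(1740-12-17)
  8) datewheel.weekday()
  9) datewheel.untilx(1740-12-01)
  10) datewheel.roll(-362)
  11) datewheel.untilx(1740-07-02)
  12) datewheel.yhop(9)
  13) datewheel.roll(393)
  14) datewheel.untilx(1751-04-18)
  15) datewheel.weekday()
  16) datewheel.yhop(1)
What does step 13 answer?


;; datewheel.pin(d='1865-01-13') : 1865-01-13
;; datewheel.lunge(n='0') : 1865-01-13
;; datewheel.roll(n='-333') : 1864-02-15
;; datewheel.lunge(n='-4') : 1863-10-15
;; datewheel.lunge(n='31') : 1866-05-15
;; datewheel.pin(d='2018-05-18') : 2018-05-18
;; datewheel.pin(d='1740-12-17') : 1740-12-17
;; datewheel.weekday() : Saturday
;; datewheel.untilx(d='1740-12-01') : -16
;; datewheel.roll(n='-362') : 1739-12-21
;; datewheel.untilx(d='1740-07-02') : 194
;; datewheel.yhop(n='9') : 1748-12-21
;; datewheel.roll(n='393') : 1750-01-18
;; datewheel.untilx(d='1751-04-18') : 455
;; datewheel.weekday() : Sunday
;; datewheel.yhop(n='1') : 1751-01-18

Answer: 1750-01-18


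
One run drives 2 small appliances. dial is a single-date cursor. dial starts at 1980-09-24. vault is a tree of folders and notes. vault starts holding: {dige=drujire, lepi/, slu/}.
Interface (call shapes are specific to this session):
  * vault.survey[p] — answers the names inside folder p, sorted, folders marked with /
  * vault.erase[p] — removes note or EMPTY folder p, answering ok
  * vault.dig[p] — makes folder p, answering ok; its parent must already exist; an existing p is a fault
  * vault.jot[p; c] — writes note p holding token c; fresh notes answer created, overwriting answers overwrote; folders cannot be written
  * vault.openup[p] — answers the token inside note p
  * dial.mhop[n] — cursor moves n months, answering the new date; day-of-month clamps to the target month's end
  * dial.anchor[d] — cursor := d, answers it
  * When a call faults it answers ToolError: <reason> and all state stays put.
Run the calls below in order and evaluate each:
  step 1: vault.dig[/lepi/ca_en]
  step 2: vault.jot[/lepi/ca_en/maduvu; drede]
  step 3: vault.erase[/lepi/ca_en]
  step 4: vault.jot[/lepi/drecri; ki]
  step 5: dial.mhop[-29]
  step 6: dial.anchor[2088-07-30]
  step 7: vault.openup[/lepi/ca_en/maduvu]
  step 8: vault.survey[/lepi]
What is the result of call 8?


Answer: [ca_en/, drecri]

Derivation:
-- 1. vault.dig(/lepi/ca_en) : ok
-- 2. vault.jot(/lepi/ca_en/maduvu, drede) : created
-- 3. vault.erase(/lepi/ca_en) : ToolError: not empty
-- 4. vault.jot(/lepi/drecri, ki) : created
-- 5. dial.mhop(-29) : 1978-04-24
-- 6. dial.anchor(2088-07-30) : 2088-07-30
-- 7. vault.openup(/lepi/ca_en/maduvu) : drede
-- 8. vault.survey(/lepi) : [ca_en/, drecri]


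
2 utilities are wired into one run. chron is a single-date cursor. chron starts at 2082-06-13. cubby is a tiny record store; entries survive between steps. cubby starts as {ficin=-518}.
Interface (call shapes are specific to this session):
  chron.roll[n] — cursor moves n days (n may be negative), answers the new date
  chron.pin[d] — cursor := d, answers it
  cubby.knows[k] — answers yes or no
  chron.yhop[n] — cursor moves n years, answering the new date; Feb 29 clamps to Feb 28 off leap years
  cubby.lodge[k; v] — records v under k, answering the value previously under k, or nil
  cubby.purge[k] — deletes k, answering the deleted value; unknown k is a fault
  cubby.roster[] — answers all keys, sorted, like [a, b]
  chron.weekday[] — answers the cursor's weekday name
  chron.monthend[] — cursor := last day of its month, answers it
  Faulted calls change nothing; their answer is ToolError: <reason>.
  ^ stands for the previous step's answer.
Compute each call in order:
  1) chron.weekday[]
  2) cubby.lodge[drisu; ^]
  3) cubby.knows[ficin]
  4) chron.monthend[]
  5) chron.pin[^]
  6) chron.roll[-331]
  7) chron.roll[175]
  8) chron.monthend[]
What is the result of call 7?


>> weekday()
<< Saturday
>> lodge(k: drisu, v: ^)
<< nil
>> knows(k: ficin)
<< yes
>> monthend()
<< 2082-06-30
>> pin(d: ^)
<< 2082-06-30
>> roll(n: -331)
<< 2081-08-03
>> roll(n: 175)
<< 2082-01-25
>> monthend()
<< 2082-01-31

Answer: 2082-01-25


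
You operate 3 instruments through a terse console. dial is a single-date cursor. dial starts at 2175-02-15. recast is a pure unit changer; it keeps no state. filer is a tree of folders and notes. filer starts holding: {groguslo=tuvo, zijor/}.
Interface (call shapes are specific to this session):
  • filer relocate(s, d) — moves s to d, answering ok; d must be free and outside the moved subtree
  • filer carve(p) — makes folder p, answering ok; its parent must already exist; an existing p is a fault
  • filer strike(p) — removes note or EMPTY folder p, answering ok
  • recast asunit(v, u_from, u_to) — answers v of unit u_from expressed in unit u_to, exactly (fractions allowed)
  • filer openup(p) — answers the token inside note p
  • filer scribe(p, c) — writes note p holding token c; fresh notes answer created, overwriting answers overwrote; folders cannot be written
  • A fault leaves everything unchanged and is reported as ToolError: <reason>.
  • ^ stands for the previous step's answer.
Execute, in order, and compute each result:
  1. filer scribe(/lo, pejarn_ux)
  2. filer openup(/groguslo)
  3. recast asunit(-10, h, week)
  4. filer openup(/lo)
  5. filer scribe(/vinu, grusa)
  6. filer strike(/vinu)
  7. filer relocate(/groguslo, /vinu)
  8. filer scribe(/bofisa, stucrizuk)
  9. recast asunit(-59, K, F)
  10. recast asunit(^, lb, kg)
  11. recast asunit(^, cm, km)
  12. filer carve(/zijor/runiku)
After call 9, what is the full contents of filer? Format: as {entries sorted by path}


==> filer scribe(p→/lo, c→pejarn_ux)
<== created
==> filer openup(p→/groguslo)
<== tuvo
==> recast asunit(v→-10, u_from→h, u_to→week)
<== -5/84
==> filer openup(p→/lo)
<== pejarn_ux
==> filer scribe(p→/vinu, c→grusa)
<== created
==> filer strike(p→/vinu)
<== ok
==> filer relocate(s→/groguslo, d→/vinu)
<== ok
==> filer scribe(p→/bofisa, c→stucrizuk)
<== created
==> recast asunit(v→-59, u_from→K, u_to→F)
<== -56587/100
==> recast asunit(v→^, u_from→lb, u_to→kg)
<== -2566743144119/10000000000
==> recast asunit(v→^, u_from→cm, u_to→km)
<== -2566743144119/1000000000000000
==> filer carve(p→/zijor/runiku)
<== ok

Answer: {bofisa=stucrizuk, lo=pejarn_ux, vinu=tuvo, zijor/}


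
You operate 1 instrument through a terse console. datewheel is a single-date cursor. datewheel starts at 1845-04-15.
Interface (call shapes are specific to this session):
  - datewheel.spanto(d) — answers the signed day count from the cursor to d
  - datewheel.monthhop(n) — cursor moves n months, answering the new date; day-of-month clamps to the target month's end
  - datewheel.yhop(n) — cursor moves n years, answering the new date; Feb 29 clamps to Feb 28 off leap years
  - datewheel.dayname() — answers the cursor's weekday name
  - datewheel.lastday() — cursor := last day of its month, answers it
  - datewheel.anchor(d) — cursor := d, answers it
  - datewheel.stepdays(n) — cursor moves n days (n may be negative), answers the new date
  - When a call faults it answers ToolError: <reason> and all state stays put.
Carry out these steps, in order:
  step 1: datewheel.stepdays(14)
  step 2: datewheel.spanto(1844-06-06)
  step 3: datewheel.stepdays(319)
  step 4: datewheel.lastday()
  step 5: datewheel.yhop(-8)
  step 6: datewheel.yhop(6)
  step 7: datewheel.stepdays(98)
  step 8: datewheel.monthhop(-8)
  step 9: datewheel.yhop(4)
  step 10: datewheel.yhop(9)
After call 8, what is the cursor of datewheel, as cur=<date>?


Do: stepdays[n='14']
See: 1845-04-29
Do: spanto[d='1844-06-06']
See: -327
Do: stepdays[n='319']
See: 1846-03-14
Do: lastday[]
See: 1846-03-31
Do: yhop[n='-8']
See: 1838-03-31
Do: yhop[n='6']
See: 1844-03-31
Do: stepdays[n='98']
See: 1844-07-07
Do: monthhop[n='-8']
See: 1843-11-07
Do: yhop[n='4']
See: 1847-11-07
Do: yhop[n='9']
See: 1856-11-07

Answer: cur=1843-11-07


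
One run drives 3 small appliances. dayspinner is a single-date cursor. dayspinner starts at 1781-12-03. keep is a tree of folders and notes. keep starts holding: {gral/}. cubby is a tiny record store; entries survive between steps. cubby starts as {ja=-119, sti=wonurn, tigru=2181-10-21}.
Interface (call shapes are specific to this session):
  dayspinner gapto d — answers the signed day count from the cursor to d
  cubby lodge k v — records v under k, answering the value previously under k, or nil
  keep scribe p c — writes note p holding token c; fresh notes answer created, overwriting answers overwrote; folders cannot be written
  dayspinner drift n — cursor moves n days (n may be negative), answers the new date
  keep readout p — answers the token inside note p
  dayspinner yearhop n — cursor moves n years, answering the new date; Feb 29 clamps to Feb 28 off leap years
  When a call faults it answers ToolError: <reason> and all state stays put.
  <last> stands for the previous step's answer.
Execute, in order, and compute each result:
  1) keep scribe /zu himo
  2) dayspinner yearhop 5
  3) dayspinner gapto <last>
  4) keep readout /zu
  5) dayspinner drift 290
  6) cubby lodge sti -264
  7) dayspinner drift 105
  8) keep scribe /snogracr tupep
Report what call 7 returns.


>>> keep scribe /zu himo
= created
>>> dayspinner yearhop 5
= 1786-12-03
>>> dayspinner gapto <last>
= 0
>>> keep readout /zu
= himo
>>> dayspinner drift 290
= 1787-09-19
>>> cubby lodge sti -264
= wonurn
>>> dayspinner drift 105
= 1788-01-02
>>> keep scribe /snogracr tupep
= created

Answer: 1788-01-02


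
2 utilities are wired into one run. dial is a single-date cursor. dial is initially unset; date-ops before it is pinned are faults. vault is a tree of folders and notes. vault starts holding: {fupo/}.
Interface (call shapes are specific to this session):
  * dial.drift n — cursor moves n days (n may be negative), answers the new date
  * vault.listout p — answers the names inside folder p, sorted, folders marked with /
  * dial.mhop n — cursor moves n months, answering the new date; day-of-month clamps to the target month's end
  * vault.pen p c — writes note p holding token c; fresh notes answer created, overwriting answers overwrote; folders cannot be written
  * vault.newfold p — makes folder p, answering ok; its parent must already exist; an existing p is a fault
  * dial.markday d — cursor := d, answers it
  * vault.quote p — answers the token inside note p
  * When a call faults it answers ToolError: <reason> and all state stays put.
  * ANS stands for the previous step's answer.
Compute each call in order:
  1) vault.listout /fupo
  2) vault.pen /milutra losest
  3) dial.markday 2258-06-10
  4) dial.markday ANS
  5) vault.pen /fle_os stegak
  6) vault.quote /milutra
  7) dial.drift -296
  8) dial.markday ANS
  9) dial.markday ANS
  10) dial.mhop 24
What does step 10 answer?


% vault.listout /fupo
= []
% vault.pen /milutra losest
= created
% dial.markday 2258-06-10
= 2258-06-10
% dial.markday ANS
= 2258-06-10
% vault.pen /fle_os stegak
= created
% vault.quote /milutra
= losest
% dial.drift -296
= 2257-08-18
% dial.markday ANS
= 2257-08-18
% dial.markday ANS
= 2257-08-18
% dial.mhop 24
= 2259-08-18

Answer: 2259-08-18


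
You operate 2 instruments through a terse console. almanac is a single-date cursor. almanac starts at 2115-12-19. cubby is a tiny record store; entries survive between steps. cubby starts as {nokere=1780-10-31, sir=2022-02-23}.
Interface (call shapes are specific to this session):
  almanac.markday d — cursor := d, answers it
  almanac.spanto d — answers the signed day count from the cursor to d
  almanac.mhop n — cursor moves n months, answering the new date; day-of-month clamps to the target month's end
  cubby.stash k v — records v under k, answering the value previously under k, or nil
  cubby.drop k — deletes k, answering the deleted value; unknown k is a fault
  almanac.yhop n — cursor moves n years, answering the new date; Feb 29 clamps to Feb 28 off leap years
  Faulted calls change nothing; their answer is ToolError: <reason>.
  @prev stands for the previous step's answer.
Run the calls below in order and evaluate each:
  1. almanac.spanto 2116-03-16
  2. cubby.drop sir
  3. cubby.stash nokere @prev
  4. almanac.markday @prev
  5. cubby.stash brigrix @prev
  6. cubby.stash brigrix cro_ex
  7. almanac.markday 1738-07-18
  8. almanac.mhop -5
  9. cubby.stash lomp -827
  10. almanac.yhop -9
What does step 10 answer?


CALL spanto[d→2116-03-16]
RET  88
CALL drop[k→sir]
RET  2022-02-23
CALL stash[k→nokere; v→@prev]
RET  1780-10-31
CALL markday[d→@prev]
RET  1780-10-31
CALL stash[k→brigrix; v→@prev]
RET  nil
CALL stash[k→brigrix; v→cro_ex]
RET  1780-10-31
CALL markday[d→1738-07-18]
RET  1738-07-18
CALL mhop[n→-5]
RET  1738-02-18
CALL stash[k→lomp; v→-827]
RET  nil
CALL yhop[n→-9]
RET  1729-02-18

Answer: 1729-02-18


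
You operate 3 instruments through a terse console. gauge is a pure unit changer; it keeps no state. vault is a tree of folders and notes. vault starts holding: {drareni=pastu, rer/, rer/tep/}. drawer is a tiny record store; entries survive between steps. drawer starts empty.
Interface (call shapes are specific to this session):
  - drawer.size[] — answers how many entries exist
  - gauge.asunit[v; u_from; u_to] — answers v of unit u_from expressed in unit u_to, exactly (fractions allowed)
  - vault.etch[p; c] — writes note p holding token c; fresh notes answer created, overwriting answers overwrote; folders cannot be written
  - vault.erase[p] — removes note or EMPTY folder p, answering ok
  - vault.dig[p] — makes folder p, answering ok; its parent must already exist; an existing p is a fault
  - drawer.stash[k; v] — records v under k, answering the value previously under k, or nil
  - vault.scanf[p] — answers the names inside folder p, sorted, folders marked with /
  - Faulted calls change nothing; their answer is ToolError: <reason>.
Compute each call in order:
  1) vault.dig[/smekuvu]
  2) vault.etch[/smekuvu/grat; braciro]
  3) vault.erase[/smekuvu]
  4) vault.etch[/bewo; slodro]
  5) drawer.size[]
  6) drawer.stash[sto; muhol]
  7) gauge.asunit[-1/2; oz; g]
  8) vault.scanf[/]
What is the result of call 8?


% dig /smekuvu
:: ok
% etch /smekuvu/grat braciro
:: created
% erase /smekuvu
:: ToolError: not empty
% etch /bewo slodro
:: created
% size
:: 0
% stash sto muhol
:: nil
% asunit -1/2 oz g
:: -45359237/3200000
% scanf /
:: [bewo, drareni, rer/, smekuvu/]

Answer: [bewo, drareni, rer/, smekuvu/]


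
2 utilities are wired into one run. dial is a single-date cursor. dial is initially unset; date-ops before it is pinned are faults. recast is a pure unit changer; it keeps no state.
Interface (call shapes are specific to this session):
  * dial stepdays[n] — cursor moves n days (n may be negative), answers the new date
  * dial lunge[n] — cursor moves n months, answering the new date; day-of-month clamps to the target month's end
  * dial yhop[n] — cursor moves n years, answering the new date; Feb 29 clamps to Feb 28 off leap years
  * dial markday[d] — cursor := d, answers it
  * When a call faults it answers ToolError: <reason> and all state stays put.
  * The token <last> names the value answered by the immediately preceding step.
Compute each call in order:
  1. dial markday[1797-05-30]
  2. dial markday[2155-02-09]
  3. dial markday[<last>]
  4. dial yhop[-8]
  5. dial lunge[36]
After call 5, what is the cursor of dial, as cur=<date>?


Answer: cur=2150-02-09

Derivation:
! dial markday(d=1797-05-30) ~> 1797-05-30
! dial markday(d=2155-02-09) ~> 2155-02-09
! dial markday(d=<last>) ~> 2155-02-09
! dial yhop(n=-8) ~> 2147-02-09
! dial lunge(n=36) ~> 2150-02-09


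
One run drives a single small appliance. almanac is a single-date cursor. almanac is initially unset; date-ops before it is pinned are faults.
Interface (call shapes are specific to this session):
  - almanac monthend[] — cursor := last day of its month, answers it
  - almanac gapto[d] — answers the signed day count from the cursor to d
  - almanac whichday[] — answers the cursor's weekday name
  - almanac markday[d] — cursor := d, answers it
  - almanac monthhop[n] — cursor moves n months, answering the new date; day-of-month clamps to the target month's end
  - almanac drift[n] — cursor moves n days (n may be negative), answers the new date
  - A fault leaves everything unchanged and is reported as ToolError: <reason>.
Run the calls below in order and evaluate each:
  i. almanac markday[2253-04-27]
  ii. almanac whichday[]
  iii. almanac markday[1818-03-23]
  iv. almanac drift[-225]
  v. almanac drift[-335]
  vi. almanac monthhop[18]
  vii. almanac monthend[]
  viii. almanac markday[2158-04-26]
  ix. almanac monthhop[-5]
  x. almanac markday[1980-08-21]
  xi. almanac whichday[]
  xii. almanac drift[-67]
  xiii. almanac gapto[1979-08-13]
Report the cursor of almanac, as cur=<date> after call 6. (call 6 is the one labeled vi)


Answer: cur=1818-03-09

Derivation:
I invoke almanac markday passing d='2253-04-27': 2253-04-27.
I use almanac whichday, and get Wednesday.
Then almanac markday passing d='1818-03-23', and get 1818-03-23.
Invoking almanac drift passing n='-225', → 1817-08-10.
Invoking almanac drift passing n='-335', and see 1816-09-09.
Using almanac monthhop passing n='18', and see 1818-03-09.
Calling almanac monthend(), giving 1818-03-31.
Next I call almanac markday passing d='2158-04-26', and observe 2158-04-26.
Now I run almanac monthhop passing n='-5', — result: 2157-11-26.
I use almanac markday passing d='1980-08-21', giving 1980-08-21.
I use almanac whichday, and observe Thursday.
I use almanac drift passing n='-67', and get 1980-06-15.
Then almanac gapto passing d='1979-08-13': -307.


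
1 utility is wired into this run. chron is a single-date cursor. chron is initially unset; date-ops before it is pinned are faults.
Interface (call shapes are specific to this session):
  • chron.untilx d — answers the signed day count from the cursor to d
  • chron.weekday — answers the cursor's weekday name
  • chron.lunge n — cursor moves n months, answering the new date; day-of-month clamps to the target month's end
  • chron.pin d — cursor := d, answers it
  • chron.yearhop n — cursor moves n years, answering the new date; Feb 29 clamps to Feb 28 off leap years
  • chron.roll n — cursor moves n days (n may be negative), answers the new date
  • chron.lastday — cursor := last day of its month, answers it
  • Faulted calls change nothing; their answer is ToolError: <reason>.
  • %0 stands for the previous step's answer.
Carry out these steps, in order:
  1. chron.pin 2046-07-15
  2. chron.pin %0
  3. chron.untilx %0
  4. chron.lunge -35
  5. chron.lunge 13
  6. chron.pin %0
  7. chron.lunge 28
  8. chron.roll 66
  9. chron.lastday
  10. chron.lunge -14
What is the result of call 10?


% 1. chron.pin(2046-07-15) ~> 2046-07-15
% 2. chron.pin(%0) ~> 2046-07-15
% 3. chron.untilx(%0) ~> 0
% 4. chron.lunge(-35) ~> 2043-08-15
% 5. chron.lunge(13) ~> 2044-09-15
% 6. chron.pin(%0) ~> 2044-09-15
% 7. chron.lunge(28) ~> 2047-01-15
% 8. chron.roll(66) ~> 2047-03-22
% 9. chron.lastday() ~> 2047-03-31
% 10. chron.lunge(-14) ~> 2046-01-31

Answer: 2046-01-31


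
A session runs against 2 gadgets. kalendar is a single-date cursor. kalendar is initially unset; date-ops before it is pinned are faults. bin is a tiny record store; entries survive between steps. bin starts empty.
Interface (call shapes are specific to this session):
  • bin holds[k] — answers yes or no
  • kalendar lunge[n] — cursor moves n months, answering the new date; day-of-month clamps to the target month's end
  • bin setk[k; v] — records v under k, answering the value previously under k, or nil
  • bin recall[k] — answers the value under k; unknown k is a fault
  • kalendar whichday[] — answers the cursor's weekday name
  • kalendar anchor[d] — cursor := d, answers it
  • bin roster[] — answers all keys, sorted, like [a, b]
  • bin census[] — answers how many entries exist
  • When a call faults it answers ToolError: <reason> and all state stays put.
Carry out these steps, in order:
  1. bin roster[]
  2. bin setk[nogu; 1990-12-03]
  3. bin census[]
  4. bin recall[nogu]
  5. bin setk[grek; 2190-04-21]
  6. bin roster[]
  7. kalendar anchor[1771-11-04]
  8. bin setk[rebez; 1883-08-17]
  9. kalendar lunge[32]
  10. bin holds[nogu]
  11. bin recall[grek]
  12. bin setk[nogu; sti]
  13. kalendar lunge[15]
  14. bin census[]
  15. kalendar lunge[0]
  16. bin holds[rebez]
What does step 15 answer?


$ bin roster
:: []
$ bin setk nogu 1990-12-03
:: nil
$ bin census
:: 1
$ bin recall nogu
:: 1990-12-03
$ bin setk grek 2190-04-21
:: nil
$ bin roster
:: [grek, nogu]
$ kalendar anchor 1771-11-04
:: 1771-11-04
$ bin setk rebez 1883-08-17
:: nil
$ kalendar lunge 32
:: 1774-07-04
$ bin holds nogu
:: yes
$ bin recall grek
:: 2190-04-21
$ bin setk nogu sti
:: 1990-12-03
$ kalendar lunge 15
:: 1775-10-04
$ bin census
:: 3
$ kalendar lunge 0
:: 1775-10-04
$ bin holds rebez
:: yes

Answer: 1775-10-04


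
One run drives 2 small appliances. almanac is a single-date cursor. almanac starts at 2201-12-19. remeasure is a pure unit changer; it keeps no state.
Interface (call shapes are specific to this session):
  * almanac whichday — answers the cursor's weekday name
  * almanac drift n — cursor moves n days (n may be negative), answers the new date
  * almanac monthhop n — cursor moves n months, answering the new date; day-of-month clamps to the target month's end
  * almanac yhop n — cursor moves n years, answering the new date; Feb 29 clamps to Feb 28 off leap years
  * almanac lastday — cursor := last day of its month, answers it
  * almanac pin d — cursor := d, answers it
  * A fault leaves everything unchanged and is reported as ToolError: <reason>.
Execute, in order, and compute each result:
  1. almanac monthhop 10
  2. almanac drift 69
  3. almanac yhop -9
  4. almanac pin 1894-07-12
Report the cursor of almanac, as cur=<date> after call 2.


Answer: cur=2202-12-27

Derivation:
;; almanac monthhop(n→10) == 2202-10-19
;; almanac drift(n→69) == 2202-12-27
;; almanac yhop(n→-9) == 2193-12-27
;; almanac pin(d→1894-07-12) == 1894-07-12


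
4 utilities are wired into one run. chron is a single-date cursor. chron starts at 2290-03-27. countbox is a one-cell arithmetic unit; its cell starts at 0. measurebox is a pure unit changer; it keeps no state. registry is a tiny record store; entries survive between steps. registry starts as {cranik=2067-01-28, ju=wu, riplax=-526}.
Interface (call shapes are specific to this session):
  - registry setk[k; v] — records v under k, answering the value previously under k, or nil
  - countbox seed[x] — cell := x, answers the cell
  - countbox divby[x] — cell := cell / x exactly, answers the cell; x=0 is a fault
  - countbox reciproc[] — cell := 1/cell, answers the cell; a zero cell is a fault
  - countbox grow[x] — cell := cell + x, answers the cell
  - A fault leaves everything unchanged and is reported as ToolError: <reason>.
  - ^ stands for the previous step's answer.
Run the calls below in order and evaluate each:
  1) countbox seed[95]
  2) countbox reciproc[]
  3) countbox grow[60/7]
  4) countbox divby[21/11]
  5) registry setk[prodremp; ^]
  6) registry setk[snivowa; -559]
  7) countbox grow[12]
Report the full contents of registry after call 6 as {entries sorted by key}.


Answer: {cranik=2067-01-28, ju=wu, prodremp=62777/13965, riplax=-526, snivowa=-559}

Derivation:
-> countbox seed(95)
<- 95
-> countbox reciproc()
<- 1/95
-> countbox grow(60/7)
<- 5707/665
-> countbox divby(21/11)
<- 62777/13965
-> registry setk(prodremp, ^)
<- nil
-> registry setk(snivowa, -559)
<- nil
-> countbox grow(12)
<- 230357/13965


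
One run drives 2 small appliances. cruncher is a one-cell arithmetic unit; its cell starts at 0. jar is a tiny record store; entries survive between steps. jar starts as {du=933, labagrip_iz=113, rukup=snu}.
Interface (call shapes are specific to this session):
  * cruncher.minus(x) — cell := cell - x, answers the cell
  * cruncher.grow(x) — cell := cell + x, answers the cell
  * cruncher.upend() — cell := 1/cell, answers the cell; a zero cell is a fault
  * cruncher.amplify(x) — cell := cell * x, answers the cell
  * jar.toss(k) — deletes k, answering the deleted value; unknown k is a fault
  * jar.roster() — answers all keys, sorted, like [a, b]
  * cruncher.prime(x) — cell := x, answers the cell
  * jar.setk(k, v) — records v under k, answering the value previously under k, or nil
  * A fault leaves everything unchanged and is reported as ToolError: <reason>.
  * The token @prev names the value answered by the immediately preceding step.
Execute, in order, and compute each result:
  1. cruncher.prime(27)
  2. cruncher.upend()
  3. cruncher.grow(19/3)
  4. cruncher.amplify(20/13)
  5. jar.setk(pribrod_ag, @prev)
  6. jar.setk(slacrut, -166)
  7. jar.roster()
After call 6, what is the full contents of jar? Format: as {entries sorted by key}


Answer: {du=933, labagrip_iz=113, pribrod_ag=3440/351, rukup=snu, slacrut=-166}

Derivation:
-- cruncher.prime(x=27) => 27
-- cruncher.upend() => 1/27
-- cruncher.grow(x=19/3) => 172/27
-- cruncher.amplify(x=20/13) => 3440/351
-- jar.setk(k=pribrod_ag, v=@prev) => nil
-- jar.setk(k=slacrut, v=-166) => nil
-- jar.roster() => [du, labagrip_iz, pribrod_ag, rukup, slacrut]


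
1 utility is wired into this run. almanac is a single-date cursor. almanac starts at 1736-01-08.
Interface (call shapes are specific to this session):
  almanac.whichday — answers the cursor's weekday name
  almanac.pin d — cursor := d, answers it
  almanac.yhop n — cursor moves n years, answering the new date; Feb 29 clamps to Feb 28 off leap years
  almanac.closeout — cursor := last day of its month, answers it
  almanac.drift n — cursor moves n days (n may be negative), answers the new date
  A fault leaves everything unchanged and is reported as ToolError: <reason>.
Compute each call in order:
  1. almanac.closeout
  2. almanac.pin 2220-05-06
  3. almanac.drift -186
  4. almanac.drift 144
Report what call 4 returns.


Answer: 2220-03-25

Derivation:
% closeout
[out] 1736-01-31
% pin 2220-05-06
[out] 2220-05-06
% drift -186
[out] 2219-11-02
% drift 144
[out] 2220-03-25


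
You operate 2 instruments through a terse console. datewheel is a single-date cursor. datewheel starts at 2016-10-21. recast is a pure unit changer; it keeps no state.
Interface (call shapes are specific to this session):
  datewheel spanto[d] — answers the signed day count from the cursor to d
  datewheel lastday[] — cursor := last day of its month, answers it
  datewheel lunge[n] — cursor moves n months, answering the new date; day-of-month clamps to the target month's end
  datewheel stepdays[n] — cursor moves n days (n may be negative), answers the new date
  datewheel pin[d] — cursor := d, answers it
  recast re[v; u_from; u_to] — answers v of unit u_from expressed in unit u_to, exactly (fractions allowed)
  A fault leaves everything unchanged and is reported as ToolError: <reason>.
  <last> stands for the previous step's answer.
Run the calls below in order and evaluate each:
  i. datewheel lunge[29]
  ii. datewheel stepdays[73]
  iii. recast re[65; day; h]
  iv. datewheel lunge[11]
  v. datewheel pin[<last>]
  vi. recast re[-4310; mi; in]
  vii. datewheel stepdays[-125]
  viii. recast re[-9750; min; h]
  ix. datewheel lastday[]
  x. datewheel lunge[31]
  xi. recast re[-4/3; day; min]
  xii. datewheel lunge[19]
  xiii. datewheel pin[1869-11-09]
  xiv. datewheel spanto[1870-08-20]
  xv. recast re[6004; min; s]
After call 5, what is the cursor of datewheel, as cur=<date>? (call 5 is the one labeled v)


Answer: cur=2020-05-02

Derivation:
I invoke datewheel lunge passing n→29, giving 2019-03-21.
Then datewheel stepdays passing n→73, which returns 2019-06-02.
Invoking recast re passing v→65, u_from→day, u_to→h, — result: 1560.
Using datewheel lunge passing n→11, → 2020-05-02.
Calling datewheel pin passing d→<last>, → 2020-05-02.
Invoking recast re passing v→-4310, u_from→mi, u_to→in, and observe -273081600.
I invoke datewheel stepdays passing n→-125, yielding 2019-12-29.
Invoking recast re passing v→-9750, u_from→min, u_to→h, yielding -325/2.
I invoke datewheel lastday, → 2019-12-31.
Invoking datewheel lunge passing n→31, giving 2022-07-31.
I call recast re passing v→-4/3, u_from→day, u_to→min, — result: -1920.
Then datewheel lunge passing n→19, giving 2024-02-29.
Next I call datewheel pin passing d→1869-11-09, and see 1869-11-09.
I try datewheel spanto passing d→1870-08-20, and see 284.
Calling recast re passing v→6004, u_from→min, u_to→s, and get 360240.


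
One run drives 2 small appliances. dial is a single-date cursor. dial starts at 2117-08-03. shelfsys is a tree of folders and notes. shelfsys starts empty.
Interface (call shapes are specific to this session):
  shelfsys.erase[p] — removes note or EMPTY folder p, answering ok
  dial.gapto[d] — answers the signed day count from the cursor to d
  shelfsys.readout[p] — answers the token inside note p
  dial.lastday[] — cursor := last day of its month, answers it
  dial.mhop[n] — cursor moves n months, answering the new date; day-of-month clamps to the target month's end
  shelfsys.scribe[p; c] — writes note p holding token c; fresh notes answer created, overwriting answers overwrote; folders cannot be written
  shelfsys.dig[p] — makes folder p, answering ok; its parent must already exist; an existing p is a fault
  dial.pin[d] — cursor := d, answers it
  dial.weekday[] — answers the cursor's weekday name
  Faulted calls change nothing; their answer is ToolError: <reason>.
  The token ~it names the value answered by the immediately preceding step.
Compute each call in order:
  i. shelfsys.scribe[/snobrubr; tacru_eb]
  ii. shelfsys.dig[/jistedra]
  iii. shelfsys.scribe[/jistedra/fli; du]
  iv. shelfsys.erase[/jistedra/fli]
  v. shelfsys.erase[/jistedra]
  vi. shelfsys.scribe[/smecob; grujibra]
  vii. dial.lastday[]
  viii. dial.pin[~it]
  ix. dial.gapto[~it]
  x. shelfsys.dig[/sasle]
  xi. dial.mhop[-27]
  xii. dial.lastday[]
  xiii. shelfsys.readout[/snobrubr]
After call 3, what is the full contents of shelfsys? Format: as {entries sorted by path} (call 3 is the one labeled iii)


Act: shelfsys.scribe[p: /snobrubr; c: tacru_eb]
Obs: created
Act: shelfsys.dig[p: /jistedra]
Obs: ok
Act: shelfsys.scribe[p: /jistedra/fli; c: du]
Obs: created
Act: shelfsys.erase[p: /jistedra/fli]
Obs: ok
Act: shelfsys.erase[p: /jistedra]
Obs: ok
Act: shelfsys.scribe[p: /smecob; c: grujibra]
Obs: created
Act: dial.lastday[]
Obs: 2117-08-31
Act: dial.pin[d: ~it]
Obs: 2117-08-31
Act: dial.gapto[d: ~it]
Obs: 0
Act: shelfsys.dig[p: /sasle]
Obs: ok
Act: dial.mhop[n: -27]
Obs: 2115-05-31
Act: dial.lastday[]
Obs: 2115-05-31
Act: shelfsys.readout[p: /snobrubr]
Obs: tacru_eb

Answer: {jistedra/, jistedra/fli=du, snobrubr=tacru_eb}


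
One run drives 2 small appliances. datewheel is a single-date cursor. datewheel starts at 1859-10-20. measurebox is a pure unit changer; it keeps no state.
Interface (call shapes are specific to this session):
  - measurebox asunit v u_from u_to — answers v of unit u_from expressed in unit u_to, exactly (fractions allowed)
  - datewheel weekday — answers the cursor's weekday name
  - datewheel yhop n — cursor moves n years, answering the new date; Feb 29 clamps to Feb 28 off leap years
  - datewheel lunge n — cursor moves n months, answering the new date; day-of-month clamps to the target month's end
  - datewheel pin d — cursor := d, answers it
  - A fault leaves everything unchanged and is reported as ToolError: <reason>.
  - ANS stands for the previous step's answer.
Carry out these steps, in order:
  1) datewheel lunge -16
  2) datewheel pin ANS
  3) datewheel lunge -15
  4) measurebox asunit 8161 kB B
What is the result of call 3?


-- 1. datewheel lunge(n='-16') => 1858-06-20
-- 2. datewheel pin(d='ANS') => 1858-06-20
-- 3. datewheel lunge(n='-15') => 1857-03-20
-- 4. measurebox asunit(v='8161', u_from='kB', u_to='B') => 8161000

Answer: 1857-03-20


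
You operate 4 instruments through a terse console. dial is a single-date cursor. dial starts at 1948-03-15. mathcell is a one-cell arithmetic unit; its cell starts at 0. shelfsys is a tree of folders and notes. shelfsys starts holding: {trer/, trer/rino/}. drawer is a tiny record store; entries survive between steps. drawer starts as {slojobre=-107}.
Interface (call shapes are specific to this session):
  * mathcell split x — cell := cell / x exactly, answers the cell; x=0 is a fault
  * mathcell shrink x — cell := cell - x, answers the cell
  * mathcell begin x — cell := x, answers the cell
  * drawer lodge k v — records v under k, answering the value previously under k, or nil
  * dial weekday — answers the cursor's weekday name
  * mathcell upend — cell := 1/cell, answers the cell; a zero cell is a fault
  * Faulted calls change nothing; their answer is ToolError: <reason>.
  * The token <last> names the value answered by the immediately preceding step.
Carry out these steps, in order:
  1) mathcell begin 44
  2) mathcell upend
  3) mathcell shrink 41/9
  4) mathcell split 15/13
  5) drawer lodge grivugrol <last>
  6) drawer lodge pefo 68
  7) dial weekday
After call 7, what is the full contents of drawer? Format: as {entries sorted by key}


Answer: {grivugrol=-4667/1188, pefo=68, slojobre=-107}

Derivation:
;; 1. mathcell begin(x→44) ~> 44
;; 2. mathcell upend() ~> 1/44
;; 3. mathcell shrink(x→41/9) ~> -1795/396
;; 4. mathcell split(x→15/13) ~> -4667/1188
;; 5. drawer lodge(k→grivugrol, v→<last>) ~> nil
;; 6. drawer lodge(k→pefo, v→68) ~> nil
;; 7. dial weekday() ~> Monday
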